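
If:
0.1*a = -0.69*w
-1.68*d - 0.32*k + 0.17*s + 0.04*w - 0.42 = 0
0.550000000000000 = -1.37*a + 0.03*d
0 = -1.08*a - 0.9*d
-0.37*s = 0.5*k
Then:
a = -0.39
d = 0.47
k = -2.19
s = 2.97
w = 0.06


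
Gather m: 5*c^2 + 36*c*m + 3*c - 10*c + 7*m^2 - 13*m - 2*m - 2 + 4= 5*c^2 - 7*c + 7*m^2 + m*(36*c - 15) + 2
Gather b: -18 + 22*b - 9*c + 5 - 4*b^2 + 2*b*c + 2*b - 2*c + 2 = -4*b^2 + b*(2*c + 24) - 11*c - 11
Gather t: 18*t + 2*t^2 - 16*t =2*t^2 + 2*t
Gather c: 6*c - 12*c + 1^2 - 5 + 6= 2 - 6*c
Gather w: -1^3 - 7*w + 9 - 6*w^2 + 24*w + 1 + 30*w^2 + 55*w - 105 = 24*w^2 + 72*w - 96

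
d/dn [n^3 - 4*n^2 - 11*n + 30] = 3*n^2 - 8*n - 11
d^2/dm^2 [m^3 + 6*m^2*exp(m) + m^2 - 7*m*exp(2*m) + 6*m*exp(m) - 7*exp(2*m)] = 6*m^2*exp(m) - 28*m*exp(2*m) + 30*m*exp(m) + 6*m - 56*exp(2*m) + 24*exp(m) + 2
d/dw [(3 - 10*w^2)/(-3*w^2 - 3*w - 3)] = (10*w^2 + 26*w + 3)/(3*(w^4 + 2*w^3 + 3*w^2 + 2*w + 1))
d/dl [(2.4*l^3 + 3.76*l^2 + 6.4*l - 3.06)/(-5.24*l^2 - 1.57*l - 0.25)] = (-12.576*l^4 - 7.53599999999999*l^3 + 25.8328*l^2 - 33.9488*l - 6.4042)/(27.4576*l^4 + 16.4536*l^3 + 5.0849*l^2 + 0.785*l + 0.0625)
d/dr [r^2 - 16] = 2*r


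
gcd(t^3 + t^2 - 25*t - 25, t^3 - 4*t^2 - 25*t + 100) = t^2 - 25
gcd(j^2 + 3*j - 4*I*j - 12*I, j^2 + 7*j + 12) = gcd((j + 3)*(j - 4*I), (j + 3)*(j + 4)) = j + 3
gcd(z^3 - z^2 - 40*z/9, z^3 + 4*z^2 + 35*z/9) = z^2 + 5*z/3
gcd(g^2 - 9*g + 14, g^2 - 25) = 1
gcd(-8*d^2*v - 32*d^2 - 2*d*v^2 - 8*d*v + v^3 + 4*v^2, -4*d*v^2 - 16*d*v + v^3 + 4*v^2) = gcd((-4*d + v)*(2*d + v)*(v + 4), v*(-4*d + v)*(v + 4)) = -4*d*v - 16*d + v^2 + 4*v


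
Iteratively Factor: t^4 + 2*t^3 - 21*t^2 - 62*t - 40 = (t - 5)*(t^3 + 7*t^2 + 14*t + 8) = (t - 5)*(t + 4)*(t^2 + 3*t + 2) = (t - 5)*(t + 2)*(t + 4)*(t + 1)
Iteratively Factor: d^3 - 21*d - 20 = (d + 1)*(d^2 - d - 20) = (d + 1)*(d + 4)*(d - 5)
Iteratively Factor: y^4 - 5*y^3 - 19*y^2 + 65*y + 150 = (y + 3)*(y^3 - 8*y^2 + 5*y + 50) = (y + 2)*(y + 3)*(y^2 - 10*y + 25) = (y - 5)*(y + 2)*(y + 3)*(y - 5)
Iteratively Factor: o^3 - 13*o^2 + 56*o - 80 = (o - 4)*(o^2 - 9*o + 20) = (o - 4)^2*(o - 5)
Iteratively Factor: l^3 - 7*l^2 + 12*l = (l - 3)*(l^2 - 4*l) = l*(l - 3)*(l - 4)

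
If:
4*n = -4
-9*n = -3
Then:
No Solution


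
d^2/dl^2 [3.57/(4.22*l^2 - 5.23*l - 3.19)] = (127.151976*l^2 - 157.584084*l - 3.57*(8.44*l - 5.23)*(16.88*l - 10.46) - 96.117252)/(-4.22*l^2 + 5.23*l + 3.19)^3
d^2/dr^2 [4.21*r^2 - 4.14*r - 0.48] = 8.42000000000000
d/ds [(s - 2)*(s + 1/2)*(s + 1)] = 3*s^2 - s - 5/2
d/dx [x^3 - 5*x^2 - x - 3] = 3*x^2 - 10*x - 1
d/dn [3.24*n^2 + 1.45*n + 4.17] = 6.48*n + 1.45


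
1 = 1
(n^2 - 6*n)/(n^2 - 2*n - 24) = n/(n + 4)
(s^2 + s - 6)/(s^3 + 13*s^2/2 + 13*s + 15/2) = 2*(s - 2)/(2*s^2 + 7*s + 5)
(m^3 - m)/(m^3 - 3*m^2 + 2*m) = (m + 1)/(m - 2)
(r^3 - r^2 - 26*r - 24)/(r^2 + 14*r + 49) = (r^3 - r^2 - 26*r - 24)/(r^2 + 14*r + 49)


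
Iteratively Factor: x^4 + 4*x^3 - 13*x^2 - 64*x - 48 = (x - 4)*(x^3 + 8*x^2 + 19*x + 12) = (x - 4)*(x + 4)*(x^2 + 4*x + 3) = (x - 4)*(x + 3)*(x + 4)*(x + 1)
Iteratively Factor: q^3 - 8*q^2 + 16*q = (q - 4)*(q^2 - 4*q) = (q - 4)^2*(q)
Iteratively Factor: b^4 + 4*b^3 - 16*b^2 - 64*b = (b + 4)*(b^3 - 16*b) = b*(b + 4)*(b^2 - 16) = b*(b + 4)^2*(b - 4)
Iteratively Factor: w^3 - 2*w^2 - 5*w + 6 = (w + 2)*(w^2 - 4*w + 3) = (w - 1)*(w + 2)*(w - 3)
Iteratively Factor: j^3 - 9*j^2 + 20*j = (j - 4)*(j^2 - 5*j) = (j - 5)*(j - 4)*(j)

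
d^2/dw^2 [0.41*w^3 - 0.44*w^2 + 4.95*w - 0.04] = 2.46*w - 0.88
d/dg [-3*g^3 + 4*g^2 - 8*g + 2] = -9*g^2 + 8*g - 8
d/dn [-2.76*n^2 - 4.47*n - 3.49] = -5.52*n - 4.47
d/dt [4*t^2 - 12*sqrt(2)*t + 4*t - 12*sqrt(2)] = 8*t - 12*sqrt(2) + 4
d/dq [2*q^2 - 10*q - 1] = 4*q - 10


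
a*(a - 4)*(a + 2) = a^3 - 2*a^2 - 8*a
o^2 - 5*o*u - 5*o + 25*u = (o - 5)*(o - 5*u)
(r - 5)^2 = r^2 - 10*r + 25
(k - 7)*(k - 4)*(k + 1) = k^3 - 10*k^2 + 17*k + 28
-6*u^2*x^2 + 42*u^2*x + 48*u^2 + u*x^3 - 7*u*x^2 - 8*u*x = (-6*u + x)*(x - 8)*(u*x + u)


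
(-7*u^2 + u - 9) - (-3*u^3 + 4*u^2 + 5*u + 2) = 3*u^3 - 11*u^2 - 4*u - 11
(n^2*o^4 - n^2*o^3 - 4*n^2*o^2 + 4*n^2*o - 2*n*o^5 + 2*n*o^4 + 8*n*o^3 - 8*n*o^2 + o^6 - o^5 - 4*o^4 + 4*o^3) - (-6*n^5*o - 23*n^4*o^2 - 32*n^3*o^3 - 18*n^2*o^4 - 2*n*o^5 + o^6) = 6*n^5*o + 23*n^4*o^2 + 32*n^3*o^3 + 19*n^2*o^4 - n^2*o^3 - 4*n^2*o^2 + 4*n^2*o + 2*n*o^4 + 8*n*o^3 - 8*n*o^2 - o^5 - 4*o^4 + 4*o^3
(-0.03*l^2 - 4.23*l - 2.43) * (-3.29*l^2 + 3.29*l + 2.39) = 0.0987*l^4 + 13.818*l^3 - 5.9937*l^2 - 18.1044*l - 5.8077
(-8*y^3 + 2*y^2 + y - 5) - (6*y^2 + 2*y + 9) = -8*y^3 - 4*y^2 - y - 14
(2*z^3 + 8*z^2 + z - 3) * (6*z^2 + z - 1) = 12*z^5 + 50*z^4 + 12*z^3 - 25*z^2 - 4*z + 3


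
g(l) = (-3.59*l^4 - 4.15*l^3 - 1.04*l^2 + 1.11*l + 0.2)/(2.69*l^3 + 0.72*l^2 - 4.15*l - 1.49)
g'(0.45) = 1.22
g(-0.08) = -0.09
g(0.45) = 0.01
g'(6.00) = -1.25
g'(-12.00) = -1.32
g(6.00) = -9.61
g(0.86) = 1.50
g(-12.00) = 15.00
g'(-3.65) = -1.19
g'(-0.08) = -0.71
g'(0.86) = 8.38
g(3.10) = -6.35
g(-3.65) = 4.21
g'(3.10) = -0.80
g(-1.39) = 3.61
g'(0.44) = 1.17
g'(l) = (-8.07*l^2 - 1.44*l + 4.15)*(-3.59*l^4 - 4.15*l^3 - 1.04*l^2 + 1.11*l + 0.2)/(2.69*l^3 + 0.72*l^2 - 4.15*l - 1.49)^2 + (-14.36*l^3 - 12.45*l^2 - 2.08*l + 1.11)/(2.69*l^3 + 0.72*l^2 - 4.15*l - 1.49)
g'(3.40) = -0.94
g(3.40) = -6.61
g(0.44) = 0.00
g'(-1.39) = 10.00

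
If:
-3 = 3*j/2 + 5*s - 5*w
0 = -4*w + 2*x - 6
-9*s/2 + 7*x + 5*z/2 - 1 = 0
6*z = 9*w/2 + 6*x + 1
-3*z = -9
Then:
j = -19552/891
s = 1759/297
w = -2/33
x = 95/33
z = 3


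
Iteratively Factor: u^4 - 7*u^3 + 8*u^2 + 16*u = (u)*(u^3 - 7*u^2 + 8*u + 16) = u*(u + 1)*(u^2 - 8*u + 16) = u*(u - 4)*(u + 1)*(u - 4)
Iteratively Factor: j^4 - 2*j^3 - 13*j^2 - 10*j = (j - 5)*(j^3 + 3*j^2 + 2*j) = (j - 5)*(j + 1)*(j^2 + 2*j) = (j - 5)*(j + 1)*(j + 2)*(j)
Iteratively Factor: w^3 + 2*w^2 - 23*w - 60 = (w + 4)*(w^2 - 2*w - 15) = (w + 3)*(w + 4)*(w - 5)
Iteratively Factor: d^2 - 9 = (d + 3)*(d - 3)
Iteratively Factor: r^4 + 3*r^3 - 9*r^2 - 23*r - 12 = (r + 4)*(r^3 - r^2 - 5*r - 3) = (r + 1)*(r + 4)*(r^2 - 2*r - 3) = (r + 1)^2*(r + 4)*(r - 3)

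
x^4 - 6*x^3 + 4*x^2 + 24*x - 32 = (x - 4)*(x - 2)^2*(x + 2)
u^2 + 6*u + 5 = (u + 1)*(u + 5)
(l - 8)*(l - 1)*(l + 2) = l^3 - 7*l^2 - 10*l + 16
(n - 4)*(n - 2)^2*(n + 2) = n^4 - 6*n^3 + 4*n^2 + 24*n - 32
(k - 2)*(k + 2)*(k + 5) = k^3 + 5*k^2 - 4*k - 20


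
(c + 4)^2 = c^2 + 8*c + 16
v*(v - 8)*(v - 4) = v^3 - 12*v^2 + 32*v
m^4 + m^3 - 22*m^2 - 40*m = m*(m - 5)*(m + 2)*(m + 4)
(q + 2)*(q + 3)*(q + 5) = q^3 + 10*q^2 + 31*q + 30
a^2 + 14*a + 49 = (a + 7)^2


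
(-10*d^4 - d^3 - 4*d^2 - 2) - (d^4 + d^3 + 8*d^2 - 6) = -11*d^4 - 2*d^3 - 12*d^2 + 4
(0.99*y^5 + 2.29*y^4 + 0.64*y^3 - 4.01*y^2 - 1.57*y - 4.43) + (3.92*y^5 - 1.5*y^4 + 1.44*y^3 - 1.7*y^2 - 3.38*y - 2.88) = 4.91*y^5 + 0.79*y^4 + 2.08*y^3 - 5.71*y^2 - 4.95*y - 7.31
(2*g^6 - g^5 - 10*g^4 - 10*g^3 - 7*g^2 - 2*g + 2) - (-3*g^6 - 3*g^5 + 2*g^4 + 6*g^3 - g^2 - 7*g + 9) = 5*g^6 + 2*g^5 - 12*g^4 - 16*g^3 - 6*g^2 + 5*g - 7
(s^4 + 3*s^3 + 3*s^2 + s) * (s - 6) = s^5 - 3*s^4 - 15*s^3 - 17*s^2 - 6*s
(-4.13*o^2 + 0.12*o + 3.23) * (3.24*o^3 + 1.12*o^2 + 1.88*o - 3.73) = -13.3812*o^5 - 4.2368*o^4 + 2.8352*o^3 + 19.2481*o^2 + 5.6248*o - 12.0479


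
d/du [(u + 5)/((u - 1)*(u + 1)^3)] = ((u - 1)*(u + 1) - 3*(u - 1)*(u + 5) - (u + 1)*(u + 5))/((u - 1)^2*(u + 1)^4)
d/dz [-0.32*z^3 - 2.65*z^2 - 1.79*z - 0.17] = -0.96*z^2 - 5.3*z - 1.79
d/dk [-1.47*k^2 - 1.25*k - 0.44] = -2.94*k - 1.25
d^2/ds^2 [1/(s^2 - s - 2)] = 2*(s^2 - s - (2*s - 1)^2 - 2)/(-s^2 + s + 2)^3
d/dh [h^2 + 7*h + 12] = 2*h + 7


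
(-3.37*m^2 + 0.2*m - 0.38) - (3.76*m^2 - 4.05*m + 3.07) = -7.13*m^2 + 4.25*m - 3.45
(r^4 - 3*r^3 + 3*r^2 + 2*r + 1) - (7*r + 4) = r^4 - 3*r^3 + 3*r^2 - 5*r - 3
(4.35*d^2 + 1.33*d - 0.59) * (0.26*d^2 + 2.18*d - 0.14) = 1.131*d^4 + 9.8288*d^3 + 2.137*d^2 - 1.4724*d + 0.0826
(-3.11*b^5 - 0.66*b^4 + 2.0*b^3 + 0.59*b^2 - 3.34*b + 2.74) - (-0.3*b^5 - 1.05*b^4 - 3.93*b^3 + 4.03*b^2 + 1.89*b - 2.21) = -2.81*b^5 + 0.39*b^4 + 5.93*b^3 - 3.44*b^2 - 5.23*b + 4.95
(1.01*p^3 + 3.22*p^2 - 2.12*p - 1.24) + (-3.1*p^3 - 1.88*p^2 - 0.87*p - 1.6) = -2.09*p^3 + 1.34*p^2 - 2.99*p - 2.84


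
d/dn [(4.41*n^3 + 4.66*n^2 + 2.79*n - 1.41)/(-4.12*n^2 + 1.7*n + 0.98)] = (-18.1692*n^4 + 14.994*n^3 + 32.3822*n^2 - 2.4848*n + 5.1312)/(16.9744*n^4 - 14.008*n^3 - 5.1852*n^2 + 3.332*n + 0.9604)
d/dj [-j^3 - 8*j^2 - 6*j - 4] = -3*j^2 - 16*j - 6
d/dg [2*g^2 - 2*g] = 4*g - 2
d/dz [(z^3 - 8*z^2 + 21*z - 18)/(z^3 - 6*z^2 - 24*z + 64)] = 2*(z^2 - 41*z + 114)/(z^4 - 8*z^3 - 48*z^2 + 256*z + 1024)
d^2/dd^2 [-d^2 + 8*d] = -2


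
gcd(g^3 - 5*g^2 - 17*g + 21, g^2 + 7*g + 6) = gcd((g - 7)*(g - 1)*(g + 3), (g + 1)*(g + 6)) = 1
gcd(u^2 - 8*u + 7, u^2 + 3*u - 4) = u - 1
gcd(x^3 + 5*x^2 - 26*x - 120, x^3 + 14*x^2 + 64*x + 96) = x^2 + 10*x + 24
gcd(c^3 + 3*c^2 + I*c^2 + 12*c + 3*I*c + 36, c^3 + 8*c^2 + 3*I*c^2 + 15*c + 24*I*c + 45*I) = c + 3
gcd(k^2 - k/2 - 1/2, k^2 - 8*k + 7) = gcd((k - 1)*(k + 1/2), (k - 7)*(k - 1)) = k - 1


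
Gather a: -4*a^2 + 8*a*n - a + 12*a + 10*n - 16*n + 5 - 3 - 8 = -4*a^2 + a*(8*n + 11) - 6*n - 6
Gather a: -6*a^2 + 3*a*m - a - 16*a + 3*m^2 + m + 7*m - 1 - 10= -6*a^2 + a*(3*m - 17) + 3*m^2 + 8*m - 11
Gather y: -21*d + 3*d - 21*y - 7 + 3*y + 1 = -18*d - 18*y - 6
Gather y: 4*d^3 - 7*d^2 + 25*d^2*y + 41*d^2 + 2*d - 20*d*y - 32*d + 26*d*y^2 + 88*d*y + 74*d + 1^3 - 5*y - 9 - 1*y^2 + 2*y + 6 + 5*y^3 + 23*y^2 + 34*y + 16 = 4*d^3 + 34*d^2 + 44*d + 5*y^3 + y^2*(26*d + 22) + y*(25*d^2 + 68*d + 31) + 14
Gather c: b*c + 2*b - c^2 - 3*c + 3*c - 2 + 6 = b*c + 2*b - c^2 + 4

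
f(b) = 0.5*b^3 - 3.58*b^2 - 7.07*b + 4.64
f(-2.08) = -0.64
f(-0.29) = 6.38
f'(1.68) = -14.87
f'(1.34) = -13.97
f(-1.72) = 3.67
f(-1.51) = 5.43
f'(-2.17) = 15.53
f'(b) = 1.5*b^2 - 7.16*b - 7.07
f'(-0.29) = -4.87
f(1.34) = -10.06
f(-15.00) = -2382.31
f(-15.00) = -2382.31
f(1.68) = -14.97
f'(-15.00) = 437.83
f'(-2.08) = 14.31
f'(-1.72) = 9.68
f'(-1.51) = 7.16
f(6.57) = -54.54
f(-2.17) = -1.99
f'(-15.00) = 437.83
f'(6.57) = 10.64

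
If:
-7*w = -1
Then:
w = 1/7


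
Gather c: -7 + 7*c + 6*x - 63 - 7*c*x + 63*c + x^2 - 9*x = c*(70 - 7*x) + x^2 - 3*x - 70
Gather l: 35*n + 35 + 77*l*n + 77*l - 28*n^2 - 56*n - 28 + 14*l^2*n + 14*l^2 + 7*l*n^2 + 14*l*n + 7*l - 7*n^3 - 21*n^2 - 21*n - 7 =l^2*(14*n + 14) + l*(7*n^2 + 91*n + 84) - 7*n^3 - 49*n^2 - 42*n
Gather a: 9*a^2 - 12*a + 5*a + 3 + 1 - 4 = 9*a^2 - 7*a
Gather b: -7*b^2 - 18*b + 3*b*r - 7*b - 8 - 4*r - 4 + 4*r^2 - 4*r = -7*b^2 + b*(3*r - 25) + 4*r^2 - 8*r - 12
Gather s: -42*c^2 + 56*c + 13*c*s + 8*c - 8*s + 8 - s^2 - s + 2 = -42*c^2 + 64*c - s^2 + s*(13*c - 9) + 10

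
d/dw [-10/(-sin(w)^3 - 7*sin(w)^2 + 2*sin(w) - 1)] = 10*(-3*sin(w)^2 - 14*sin(w) + 2)*cos(w)/(sin(w)^3 + 7*sin(w)^2 - 2*sin(w) + 1)^2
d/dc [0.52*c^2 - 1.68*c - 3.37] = 1.04*c - 1.68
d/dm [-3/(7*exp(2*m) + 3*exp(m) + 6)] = (42*exp(m) + 9)*exp(m)/(7*exp(2*m) + 3*exp(m) + 6)^2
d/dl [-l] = -1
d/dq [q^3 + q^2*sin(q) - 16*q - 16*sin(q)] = q^2*cos(q) + 3*q^2 + 2*q*sin(q) - 16*cos(q) - 16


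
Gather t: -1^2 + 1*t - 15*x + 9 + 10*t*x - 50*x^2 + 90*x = t*(10*x + 1) - 50*x^2 + 75*x + 8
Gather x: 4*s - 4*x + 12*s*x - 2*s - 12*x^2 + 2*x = 2*s - 12*x^2 + x*(12*s - 2)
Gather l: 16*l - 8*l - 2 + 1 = 8*l - 1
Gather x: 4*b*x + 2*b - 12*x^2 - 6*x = 2*b - 12*x^2 + x*(4*b - 6)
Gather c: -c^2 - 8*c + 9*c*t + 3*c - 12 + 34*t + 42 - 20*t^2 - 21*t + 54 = -c^2 + c*(9*t - 5) - 20*t^2 + 13*t + 84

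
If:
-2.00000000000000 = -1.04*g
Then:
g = 1.92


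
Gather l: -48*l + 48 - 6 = 42 - 48*l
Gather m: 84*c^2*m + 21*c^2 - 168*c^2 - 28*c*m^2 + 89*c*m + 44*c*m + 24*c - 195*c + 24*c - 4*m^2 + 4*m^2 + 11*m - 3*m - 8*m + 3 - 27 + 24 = -147*c^2 - 28*c*m^2 - 147*c + m*(84*c^2 + 133*c)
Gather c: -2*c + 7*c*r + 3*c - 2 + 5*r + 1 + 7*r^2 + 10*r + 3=c*(7*r + 1) + 7*r^2 + 15*r + 2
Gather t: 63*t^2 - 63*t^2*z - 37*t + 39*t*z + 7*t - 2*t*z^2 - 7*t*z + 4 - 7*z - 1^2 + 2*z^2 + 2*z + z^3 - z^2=t^2*(63 - 63*z) + t*(-2*z^2 + 32*z - 30) + z^3 + z^2 - 5*z + 3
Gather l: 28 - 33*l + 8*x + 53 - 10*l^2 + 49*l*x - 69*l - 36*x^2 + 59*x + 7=-10*l^2 + l*(49*x - 102) - 36*x^2 + 67*x + 88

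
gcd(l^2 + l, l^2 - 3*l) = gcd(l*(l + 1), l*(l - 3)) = l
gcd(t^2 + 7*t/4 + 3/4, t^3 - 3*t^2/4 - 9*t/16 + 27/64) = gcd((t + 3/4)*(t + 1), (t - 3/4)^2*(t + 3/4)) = t + 3/4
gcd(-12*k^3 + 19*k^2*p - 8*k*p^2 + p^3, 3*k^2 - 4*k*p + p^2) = 3*k^2 - 4*k*p + p^2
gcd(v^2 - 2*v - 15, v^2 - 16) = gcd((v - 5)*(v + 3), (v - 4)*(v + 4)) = 1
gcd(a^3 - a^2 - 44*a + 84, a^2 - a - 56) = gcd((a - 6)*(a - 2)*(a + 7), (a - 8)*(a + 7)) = a + 7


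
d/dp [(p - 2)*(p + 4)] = 2*p + 2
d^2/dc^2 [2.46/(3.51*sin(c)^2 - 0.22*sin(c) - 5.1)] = (121.229784*sin(c)^4 - 5.698836*sin(c)^3 - 5.57977200000002*sin(c)^2 + 8.637552*sin(c) - 88.311048)/(-3.51*sin(c)^2 + 0.22*sin(c) + 5.1)^3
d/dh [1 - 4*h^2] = -8*h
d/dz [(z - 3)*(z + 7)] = 2*z + 4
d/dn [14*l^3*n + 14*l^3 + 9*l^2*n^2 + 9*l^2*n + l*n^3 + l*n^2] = l*(14*l^2 + 18*l*n + 9*l + 3*n^2 + 2*n)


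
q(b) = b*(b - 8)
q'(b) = 2*b - 8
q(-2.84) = 30.79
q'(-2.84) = -13.68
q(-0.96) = 8.60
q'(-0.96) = -9.92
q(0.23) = -1.79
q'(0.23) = -7.54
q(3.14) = -15.26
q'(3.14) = -1.72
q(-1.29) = 11.98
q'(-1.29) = -10.58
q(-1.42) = 13.38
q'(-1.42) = -10.84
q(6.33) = -10.57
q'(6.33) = 4.66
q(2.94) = -14.88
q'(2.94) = -2.12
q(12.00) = 48.00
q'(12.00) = 16.00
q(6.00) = -12.00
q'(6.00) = 4.00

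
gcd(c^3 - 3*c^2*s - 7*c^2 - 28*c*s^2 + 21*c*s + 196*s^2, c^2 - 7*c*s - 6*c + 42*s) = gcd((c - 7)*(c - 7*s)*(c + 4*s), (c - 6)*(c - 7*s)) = -c + 7*s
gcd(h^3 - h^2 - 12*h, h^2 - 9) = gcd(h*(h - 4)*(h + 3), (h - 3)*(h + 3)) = h + 3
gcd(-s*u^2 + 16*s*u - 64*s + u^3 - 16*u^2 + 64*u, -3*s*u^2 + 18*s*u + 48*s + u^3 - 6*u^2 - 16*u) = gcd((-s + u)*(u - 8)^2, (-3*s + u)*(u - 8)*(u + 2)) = u - 8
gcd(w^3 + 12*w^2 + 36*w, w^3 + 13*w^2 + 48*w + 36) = w^2 + 12*w + 36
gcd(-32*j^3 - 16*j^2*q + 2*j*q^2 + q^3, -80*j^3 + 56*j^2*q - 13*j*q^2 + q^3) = -4*j + q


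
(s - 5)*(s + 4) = s^2 - s - 20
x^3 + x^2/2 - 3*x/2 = x*(x - 1)*(x + 3/2)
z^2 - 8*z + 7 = (z - 7)*(z - 1)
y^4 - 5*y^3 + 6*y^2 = y^2*(y - 3)*(y - 2)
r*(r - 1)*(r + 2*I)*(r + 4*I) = r^4 - r^3 + 6*I*r^3 - 8*r^2 - 6*I*r^2 + 8*r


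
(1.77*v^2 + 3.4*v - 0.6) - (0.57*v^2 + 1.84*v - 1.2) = 1.2*v^2 + 1.56*v + 0.6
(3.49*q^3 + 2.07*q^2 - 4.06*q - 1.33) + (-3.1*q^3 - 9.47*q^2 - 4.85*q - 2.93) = 0.39*q^3 - 7.4*q^2 - 8.91*q - 4.26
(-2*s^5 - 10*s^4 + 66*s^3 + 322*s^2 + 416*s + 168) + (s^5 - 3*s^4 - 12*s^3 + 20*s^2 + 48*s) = -s^5 - 13*s^4 + 54*s^3 + 342*s^2 + 464*s + 168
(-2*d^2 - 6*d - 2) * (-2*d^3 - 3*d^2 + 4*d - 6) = 4*d^5 + 18*d^4 + 14*d^3 - 6*d^2 + 28*d + 12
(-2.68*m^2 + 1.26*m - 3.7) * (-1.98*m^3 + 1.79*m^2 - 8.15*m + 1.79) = 5.3064*m^5 - 7.292*m^4 + 31.4234*m^3 - 21.6892*m^2 + 32.4104*m - 6.623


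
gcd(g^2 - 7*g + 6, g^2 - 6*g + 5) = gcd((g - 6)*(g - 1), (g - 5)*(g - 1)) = g - 1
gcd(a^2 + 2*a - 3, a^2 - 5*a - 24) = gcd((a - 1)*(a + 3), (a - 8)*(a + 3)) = a + 3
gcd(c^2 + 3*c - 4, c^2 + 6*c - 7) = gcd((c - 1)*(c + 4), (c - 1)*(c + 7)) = c - 1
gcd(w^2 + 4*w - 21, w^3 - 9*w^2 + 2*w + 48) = w - 3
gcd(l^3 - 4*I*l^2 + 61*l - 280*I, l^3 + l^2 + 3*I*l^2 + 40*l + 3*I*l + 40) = l^2 + 3*I*l + 40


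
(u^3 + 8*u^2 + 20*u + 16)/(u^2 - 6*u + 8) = (u^3 + 8*u^2 + 20*u + 16)/(u^2 - 6*u + 8)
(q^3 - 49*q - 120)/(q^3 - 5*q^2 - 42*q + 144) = (q^2 + 8*q + 15)/(q^2 + 3*q - 18)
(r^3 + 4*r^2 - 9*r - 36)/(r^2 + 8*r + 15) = (r^2 + r - 12)/(r + 5)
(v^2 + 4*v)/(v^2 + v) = (v + 4)/(v + 1)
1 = 1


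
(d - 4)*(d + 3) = d^2 - d - 12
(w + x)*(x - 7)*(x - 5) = w*x^2 - 12*w*x + 35*w + x^3 - 12*x^2 + 35*x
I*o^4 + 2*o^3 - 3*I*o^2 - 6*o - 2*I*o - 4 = (o - 2)*(o + 1)*(o - 2*I)*(I*o + I)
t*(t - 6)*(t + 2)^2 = t^4 - 2*t^3 - 20*t^2 - 24*t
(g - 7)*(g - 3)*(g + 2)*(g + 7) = g^4 - g^3 - 55*g^2 + 49*g + 294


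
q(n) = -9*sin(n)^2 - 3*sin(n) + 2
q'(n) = -18*sin(n)*cos(n) - 3*cos(n)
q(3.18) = 2.10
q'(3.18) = 2.31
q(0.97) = -6.60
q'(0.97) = -10.09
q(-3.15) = 1.97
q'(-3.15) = 3.15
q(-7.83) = -4.00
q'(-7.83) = 0.36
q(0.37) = -0.26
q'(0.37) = -8.87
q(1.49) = -9.93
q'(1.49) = -1.69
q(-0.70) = 0.20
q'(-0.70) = 6.57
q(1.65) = -9.93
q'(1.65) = 1.66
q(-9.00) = 1.71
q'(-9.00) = -4.03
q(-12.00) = -2.20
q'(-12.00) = -10.68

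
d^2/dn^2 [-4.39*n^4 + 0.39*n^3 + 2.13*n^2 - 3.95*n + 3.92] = -52.68*n^2 + 2.34*n + 4.26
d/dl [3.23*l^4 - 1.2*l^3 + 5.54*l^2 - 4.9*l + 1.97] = 12.92*l^3 - 3.6*l^2 + 11.08*l - 4.9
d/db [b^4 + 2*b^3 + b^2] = 2*b*(2*b^2 + 3*b + 1)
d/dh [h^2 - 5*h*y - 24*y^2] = 2*h - 5*y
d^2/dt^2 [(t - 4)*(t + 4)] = 2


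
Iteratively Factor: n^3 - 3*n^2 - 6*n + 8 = (n - 1)*(n^2 - 2*n - 8) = (n - 1)*(n + 2)*(n - 4)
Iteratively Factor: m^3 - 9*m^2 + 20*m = (m)*(m^2 - 9*m + 20) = m*(m - 4)*(m - 5)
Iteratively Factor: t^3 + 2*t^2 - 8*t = (t - 2)*(t^2 + 4*t) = t*(t - 2)*(t + 4)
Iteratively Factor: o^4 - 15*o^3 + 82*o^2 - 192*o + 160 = (o - 2)*(o^3 - 13*o^2 + 56*o - 80) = (o - 4)*(o - 2)*(o^2 - 9*o + 20) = (o - 5)*(o - 4)*(o - 2)*(o - 4)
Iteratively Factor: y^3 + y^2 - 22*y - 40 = (y - 5)*(y^2 + 6*y + 8) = (y - 5)*(y + 2)*(y + 4)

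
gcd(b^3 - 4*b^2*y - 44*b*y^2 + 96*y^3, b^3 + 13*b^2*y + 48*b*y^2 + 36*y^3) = b + 6*y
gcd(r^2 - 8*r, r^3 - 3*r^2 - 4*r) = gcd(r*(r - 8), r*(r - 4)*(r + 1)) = r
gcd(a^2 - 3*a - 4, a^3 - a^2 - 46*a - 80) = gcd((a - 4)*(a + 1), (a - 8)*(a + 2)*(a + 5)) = 1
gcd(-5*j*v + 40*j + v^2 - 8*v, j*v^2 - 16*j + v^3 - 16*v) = 1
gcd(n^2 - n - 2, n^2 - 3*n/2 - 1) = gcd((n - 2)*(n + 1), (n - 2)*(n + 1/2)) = n - 2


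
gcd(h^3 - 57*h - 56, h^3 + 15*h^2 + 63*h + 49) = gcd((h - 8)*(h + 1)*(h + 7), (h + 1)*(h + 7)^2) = h^2 + 8*h + 7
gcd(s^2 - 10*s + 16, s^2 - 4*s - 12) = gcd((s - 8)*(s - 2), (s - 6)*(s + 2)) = 1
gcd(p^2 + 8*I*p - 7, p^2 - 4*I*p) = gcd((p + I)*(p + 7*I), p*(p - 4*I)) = 1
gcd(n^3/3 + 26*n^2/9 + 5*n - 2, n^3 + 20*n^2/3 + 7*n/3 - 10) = n + 6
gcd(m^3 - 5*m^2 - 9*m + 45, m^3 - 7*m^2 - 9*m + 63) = m^2 - 9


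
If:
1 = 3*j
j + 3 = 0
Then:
No Solution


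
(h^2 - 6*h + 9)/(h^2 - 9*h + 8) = (h^2 - 6*h + 9)/(h^2 - 9*h + 8)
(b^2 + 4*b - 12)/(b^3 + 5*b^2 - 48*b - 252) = (b - 2)/(b^2 - b - 42)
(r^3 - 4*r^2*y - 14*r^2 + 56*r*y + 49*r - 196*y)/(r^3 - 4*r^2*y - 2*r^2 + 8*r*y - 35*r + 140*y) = (r - 7)/(r + 5)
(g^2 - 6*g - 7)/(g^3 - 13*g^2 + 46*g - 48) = (g^2 - 6*g - 7)/(g^3 - 13*g^2 + 46*g - 48)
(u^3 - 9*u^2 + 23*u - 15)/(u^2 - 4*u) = (u^3 - 9*u^2 + 23*u - 15)/(u*(u - 4))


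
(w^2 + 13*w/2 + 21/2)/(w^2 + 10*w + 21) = (w + 7/2)/(w + 7)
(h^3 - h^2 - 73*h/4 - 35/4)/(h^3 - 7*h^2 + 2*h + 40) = (h^2 + 4*h + 7/4)/(h^2 - 2*h - 8)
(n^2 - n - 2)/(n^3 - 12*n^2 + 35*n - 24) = (n^2 - n - 2)/(n^3 - 12*n^2 + 35*n - 24)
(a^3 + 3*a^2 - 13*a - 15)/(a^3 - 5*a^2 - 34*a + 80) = (a^2 - 2*a - 3)/(a^2 - 10*a + 16)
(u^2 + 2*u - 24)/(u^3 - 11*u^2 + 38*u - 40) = (u + 6)/(u^2 - 7*u + 10)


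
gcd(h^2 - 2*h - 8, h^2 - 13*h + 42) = 1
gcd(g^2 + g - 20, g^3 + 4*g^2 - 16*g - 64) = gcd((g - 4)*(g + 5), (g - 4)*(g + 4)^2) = g - 4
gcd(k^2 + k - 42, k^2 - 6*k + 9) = 1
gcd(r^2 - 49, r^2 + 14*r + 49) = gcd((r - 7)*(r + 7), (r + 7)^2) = r + 7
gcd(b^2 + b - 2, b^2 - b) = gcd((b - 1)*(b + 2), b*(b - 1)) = b - 1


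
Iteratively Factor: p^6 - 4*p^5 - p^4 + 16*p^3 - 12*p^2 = (p)*(p^5 - 4*p^4 - p^3 + 16*p^2 - 12*p) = p*(p + 2)*(p^4 - 6*p^3 + 11*p^2 - 6*p) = p*(p - 3)*(p + 2)*(p^3 - 3*p^2 + 2*p) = p^2*(p - 3)*(p + 2)*(p^2 - 3*p + 2) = p^2*(p - 3)*(p - 1)*(p + 2)*(p - 2)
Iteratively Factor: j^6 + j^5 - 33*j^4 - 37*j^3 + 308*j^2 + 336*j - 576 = (j + 4)*(j^5 - 3*j^4 - 21*j^3 + 47*j^2 + 120*j - 144) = (j + 3)*(j + 4)*(j^4 - 6*j^3 - 3*j^2 + 56*j - 48) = (j - 4)*(j + 3)*(j + 4)*(j^3 - 2*j^2 - 11*j + 12) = (j - 4)^2*(j + 3)*(j + 4)*(j^2 + 2*j - 3) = (j - 4)^2*(j + 3)^2*(j + 4)*(j - 1)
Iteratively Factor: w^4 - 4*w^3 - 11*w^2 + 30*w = (w + 3)*(w^3 - 7*w^2 + 10*w) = (w - 2)*(w + 3)*(w^2 - 5*w) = w*(w - 2)*(w + 3)*(w - 5)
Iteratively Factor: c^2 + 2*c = (c)*(c + 2)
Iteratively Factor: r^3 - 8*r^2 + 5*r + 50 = (r + 2)*(r^2 - 10*r + 25) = (r - 5)*(r + 2)*(r - 5)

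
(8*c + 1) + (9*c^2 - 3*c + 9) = 9*c^2 + 5*c + 10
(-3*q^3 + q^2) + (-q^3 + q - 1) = -4*q^3 + q^2 + q - 1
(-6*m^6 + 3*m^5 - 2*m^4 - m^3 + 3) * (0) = 0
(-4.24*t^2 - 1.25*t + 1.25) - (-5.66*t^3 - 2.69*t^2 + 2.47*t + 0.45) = 5.66*t^3 - 1.55*t^2 - 3.72*t + 0.8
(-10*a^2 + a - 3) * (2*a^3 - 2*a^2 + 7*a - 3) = -20*a^5 + 22*a^4 - 78*a^3 + 43*a^2 - 24*a + 9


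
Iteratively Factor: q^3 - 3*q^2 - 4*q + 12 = (q + 2)*(q^2 - 5*q + 6) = (q - 2)*(q + 2)*(q - 3)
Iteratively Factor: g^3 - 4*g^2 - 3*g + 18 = (g + 2)*(g^2 - 6*g + 9) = (g - 3)*(g + 2)*(g - 3)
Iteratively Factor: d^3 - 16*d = (d + 4)*(d^2 - 4*d) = d*(d + 4)*(d - 4)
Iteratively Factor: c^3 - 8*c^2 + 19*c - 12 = (c - 1)*(c^2 - 7*c + 12) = (c - 3)*(c - 1)*(c - 4)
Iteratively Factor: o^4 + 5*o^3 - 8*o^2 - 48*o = (o + 4)*(o^3 + o^2 - 12*o) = o*(o + 4)*(o^2 + o - 12) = o*(o - 3)*(o + 4)*(o + 4)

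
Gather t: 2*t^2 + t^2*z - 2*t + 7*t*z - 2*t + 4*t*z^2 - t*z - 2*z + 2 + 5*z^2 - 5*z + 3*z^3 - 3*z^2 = t^2*(z + 2) + t*(4*z^2 + 6*z - 4) + 3*z^3 + 2*z^2 - 7*z + 2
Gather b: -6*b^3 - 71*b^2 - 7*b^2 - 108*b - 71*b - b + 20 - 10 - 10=-6*b^3 - 78*b^2 - 180*b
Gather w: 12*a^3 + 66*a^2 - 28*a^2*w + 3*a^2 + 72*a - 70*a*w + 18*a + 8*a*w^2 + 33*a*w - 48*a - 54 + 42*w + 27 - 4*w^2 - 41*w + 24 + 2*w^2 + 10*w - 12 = 12*a^3 + 69*a^2 + 42*a + w^2*(8*a - 2) + w*(-28*a^2 - 37*a + 11) - 15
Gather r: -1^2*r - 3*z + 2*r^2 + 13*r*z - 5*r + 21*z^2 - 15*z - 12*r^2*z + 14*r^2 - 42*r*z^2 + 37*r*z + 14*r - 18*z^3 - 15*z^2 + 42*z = r^2*(16 - 12*z) + r*(-42*z^2 + 50*z + 8) - 18*z^3 + 6*z^2 + 24*z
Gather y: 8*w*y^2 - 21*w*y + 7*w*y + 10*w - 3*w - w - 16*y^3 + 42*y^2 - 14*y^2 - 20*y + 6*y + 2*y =6*w - 16*y^3 + y^2*(8*w + 28) + y*(-14*w - 12)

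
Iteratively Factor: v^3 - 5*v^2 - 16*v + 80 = (v - 5)*(v^2 - 16) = (v - 5)*(v + 4)*(v - 4)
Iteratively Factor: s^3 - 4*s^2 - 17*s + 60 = (s + 4)*(s^2 - 8*s + 15) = (s - 5)*(s + 4)*(s - 3)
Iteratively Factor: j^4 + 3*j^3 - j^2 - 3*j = (j + 1)*(j^3 + 2*j^2 - 3*j) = (j + 1)*(j + 3)*(j^2 - j) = j*(j + 1)*(j + 3)*(j - 1)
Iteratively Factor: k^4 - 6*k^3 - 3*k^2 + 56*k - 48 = (k - 4)*(k^3 - 2*k^2 - 11*k + 12) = (k - 4)*(k + 3)*(k^2 - 5*k + 4) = (k - 4)*(k - 1)*(k + 3)*(k - 4)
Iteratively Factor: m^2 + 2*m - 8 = (m - 2)*(m + 4)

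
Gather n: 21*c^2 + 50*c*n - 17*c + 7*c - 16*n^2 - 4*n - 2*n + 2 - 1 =21*c^2 - 10*c - 16*n^2 + n*(50*c - 6) + 1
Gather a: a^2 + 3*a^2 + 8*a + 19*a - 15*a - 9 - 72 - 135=4*a^2 + 12*a - 216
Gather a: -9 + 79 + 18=88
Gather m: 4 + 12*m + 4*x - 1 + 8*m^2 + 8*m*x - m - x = 8*m^2 + m*(8*x + 11) + 3*x + 3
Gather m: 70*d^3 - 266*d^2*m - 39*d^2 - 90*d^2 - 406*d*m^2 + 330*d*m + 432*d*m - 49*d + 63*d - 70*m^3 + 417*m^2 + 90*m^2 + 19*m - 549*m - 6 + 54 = 70*d^3 - 129*d^2 + 14*d - 70*m^3 + m^2*(507 - 406*d) + m*(-266*d^2 + 762*d - 530) + 48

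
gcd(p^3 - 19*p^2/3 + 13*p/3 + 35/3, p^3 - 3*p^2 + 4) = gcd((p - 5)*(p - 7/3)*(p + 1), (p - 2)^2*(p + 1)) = p + 1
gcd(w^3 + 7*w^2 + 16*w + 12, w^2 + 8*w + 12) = w + 2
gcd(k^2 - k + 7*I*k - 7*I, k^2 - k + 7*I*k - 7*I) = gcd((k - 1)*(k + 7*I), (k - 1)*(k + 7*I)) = k^2 + k*(-1 + 7*I) - 7*I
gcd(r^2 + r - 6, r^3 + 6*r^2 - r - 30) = r^2 + r - 6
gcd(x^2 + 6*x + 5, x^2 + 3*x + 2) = x + 1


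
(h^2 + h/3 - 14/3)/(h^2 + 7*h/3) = (h - 2)/h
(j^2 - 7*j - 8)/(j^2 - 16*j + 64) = (j + 1)/(j - 8)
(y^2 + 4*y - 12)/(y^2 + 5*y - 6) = (y - 2)/(y - 1)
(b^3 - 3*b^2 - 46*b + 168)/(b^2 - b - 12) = (b^2 + b - 42)/(b + 3)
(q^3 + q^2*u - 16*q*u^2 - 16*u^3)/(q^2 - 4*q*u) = q + 5*u + 4*u^2/q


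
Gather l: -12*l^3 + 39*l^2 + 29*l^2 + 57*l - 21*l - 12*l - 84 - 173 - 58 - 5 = -12*l^3 + 68*l^2 + 24*l - 320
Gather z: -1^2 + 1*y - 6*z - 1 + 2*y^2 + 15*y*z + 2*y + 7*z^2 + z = 2*y^2 + 3*y + 7*z^2 + z*(15*y - 5) - 2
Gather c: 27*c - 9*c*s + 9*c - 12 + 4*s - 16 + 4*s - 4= c*(36 - 9*s) + 8*s - 32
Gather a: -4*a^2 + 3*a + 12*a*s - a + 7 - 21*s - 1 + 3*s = -4*a^2 + a*(12*s + 2) - 18*s + 6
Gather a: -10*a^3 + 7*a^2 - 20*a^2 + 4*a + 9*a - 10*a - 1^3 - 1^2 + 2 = -10*a^3 - 13*a^2 + 3*a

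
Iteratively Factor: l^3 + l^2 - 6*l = (l + 3)*(l^2 - 2*l) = l*(l + 3)*(l - 2)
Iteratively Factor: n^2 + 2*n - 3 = (n - 1)*(n + 3)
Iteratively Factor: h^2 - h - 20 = (h - 5)*(h + 4)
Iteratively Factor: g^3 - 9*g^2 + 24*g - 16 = (g - 4)*(g^2 - 5*g + 4) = (g - 4)*(g - 1)*(g - 4)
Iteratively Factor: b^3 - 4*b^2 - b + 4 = (b - 4)*(b^2 - 1) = (b - 4)*(b - 1)*(b + 1)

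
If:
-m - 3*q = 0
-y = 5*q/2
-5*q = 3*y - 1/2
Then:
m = 3/5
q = -1/5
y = 1/2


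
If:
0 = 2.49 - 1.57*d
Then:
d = 1.59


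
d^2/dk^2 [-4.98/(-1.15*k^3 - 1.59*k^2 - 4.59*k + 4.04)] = (-(34.362*k + 15.8364)*(1.15*k^3 + 1.59*k^2 + 4.59*k - 4.04) + 4.98*(3.45*k^2 + 3.18*k + 4.59)*(6.9*k^2 + 6.36*k + 9.18))/(1.15*k^3 + 1.59*k^2 + 4.59*k - 4.04)^3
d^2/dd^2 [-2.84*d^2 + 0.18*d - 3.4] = -5.68000000000000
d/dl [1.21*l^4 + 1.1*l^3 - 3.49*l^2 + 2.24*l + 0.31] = 4.84*l^3 + 3.3*l^2 - 6.98*l + 2.24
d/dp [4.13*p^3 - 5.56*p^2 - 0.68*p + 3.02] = 12.39*p^2 - 11.12*p - 0.68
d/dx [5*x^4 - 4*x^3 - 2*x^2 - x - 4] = 20*x^3 - 12*x^2 - 4*x - 1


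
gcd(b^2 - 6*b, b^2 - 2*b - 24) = b - 6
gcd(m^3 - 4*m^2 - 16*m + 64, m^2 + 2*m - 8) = m + 4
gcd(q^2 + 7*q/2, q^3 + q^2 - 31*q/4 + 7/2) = q + 7/2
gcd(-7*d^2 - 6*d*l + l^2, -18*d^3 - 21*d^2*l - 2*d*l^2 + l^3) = d + l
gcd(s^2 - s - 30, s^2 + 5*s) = s + 5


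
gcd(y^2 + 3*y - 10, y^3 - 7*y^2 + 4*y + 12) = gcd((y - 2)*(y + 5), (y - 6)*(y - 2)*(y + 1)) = y - 2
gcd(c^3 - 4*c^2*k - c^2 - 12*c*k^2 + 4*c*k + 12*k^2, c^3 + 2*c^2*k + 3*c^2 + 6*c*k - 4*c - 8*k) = c^2 + 2*c*k - c - 2*k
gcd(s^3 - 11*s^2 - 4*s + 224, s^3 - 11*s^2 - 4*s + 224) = s^3 - 11*s^2 - 4*s + 224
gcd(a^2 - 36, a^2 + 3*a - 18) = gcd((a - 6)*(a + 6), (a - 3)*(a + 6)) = a + 6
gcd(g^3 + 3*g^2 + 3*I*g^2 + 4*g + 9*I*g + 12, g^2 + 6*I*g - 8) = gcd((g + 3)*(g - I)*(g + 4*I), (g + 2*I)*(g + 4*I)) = g + 4*I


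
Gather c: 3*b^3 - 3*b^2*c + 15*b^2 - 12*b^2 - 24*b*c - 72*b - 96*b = 3*b^3 + 3*b^2 - 168*b + c*(-3*b^2 - 24*b)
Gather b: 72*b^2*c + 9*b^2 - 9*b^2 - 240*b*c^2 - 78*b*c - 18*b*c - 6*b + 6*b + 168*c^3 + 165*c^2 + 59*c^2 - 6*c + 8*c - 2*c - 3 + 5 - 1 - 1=72*b^2*c + b*(-240*c^2 - 96*c) + 168*c^3 + 224*c^2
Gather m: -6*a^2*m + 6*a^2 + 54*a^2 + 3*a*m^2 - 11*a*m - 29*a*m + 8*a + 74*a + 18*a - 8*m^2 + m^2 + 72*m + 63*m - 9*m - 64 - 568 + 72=60*a^2 + 100*a + m^2*(3*a - 7) + m*(-6*a^2 - 40*a + 126) - 560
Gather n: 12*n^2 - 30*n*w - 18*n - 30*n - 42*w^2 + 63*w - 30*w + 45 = 12*n^2 + n*(-30*w - 48) - 42*w^2 + 33*w + 45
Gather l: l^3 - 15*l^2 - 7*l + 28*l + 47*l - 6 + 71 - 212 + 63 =l^3 - 15*l^2 + 68*l - 84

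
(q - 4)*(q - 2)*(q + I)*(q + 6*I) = q^4 - 6*q^3 + 7*I*q^3 + 2*q^2 - 42*I*q^2 + 36*q + 56*I*q - 48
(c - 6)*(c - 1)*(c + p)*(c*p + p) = c^4*p + c^3*p^2 - 6*c^3*p - 6*c^2*p^2 - c^2*p - c*p^2 + 6*c*p + 6*p^2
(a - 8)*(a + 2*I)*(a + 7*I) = a^3 - 8*a^2 + 9*I*a^2 - 14*a - 72*I*a + 112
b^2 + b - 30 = (b - 5)*(b + 6)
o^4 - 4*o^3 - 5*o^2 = o^2*(o - 5)*(o + 1)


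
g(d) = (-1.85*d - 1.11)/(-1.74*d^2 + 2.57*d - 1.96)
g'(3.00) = -0.35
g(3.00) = 0.67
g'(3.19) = -0.29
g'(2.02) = -0.97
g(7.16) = 0.20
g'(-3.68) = -0.02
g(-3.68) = -0.16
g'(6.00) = -0.05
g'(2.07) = -0.91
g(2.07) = 1.21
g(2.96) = 0.69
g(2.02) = 1.25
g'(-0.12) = 1.31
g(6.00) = 0.25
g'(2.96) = -0.36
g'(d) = (-1.85*d - 1.11)*(3.48*d - 2.57)/(-1.74*d^2 + 2.57*d - 1.96)^2 - 1.85/(-1.74*d^2 + 2.57*d - 1.96) = (-3.219*d^2 - 3.8628*d + 6.4787)/(3.0276*d^4 - 8.9436*d^3 + 13.4257*d^2 - 10.0744*d + 3.8416)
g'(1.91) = -1.09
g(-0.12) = 0.39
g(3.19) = 0.61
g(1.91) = 1.37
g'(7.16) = -0.04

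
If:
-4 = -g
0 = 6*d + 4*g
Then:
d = -8/3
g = 4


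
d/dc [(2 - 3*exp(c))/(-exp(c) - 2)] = 8*exp(c)/(exp(c) + 2)^2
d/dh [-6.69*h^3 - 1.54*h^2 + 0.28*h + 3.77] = -20.07*h^2 - 3.08*h + 0.28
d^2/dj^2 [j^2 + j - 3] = 2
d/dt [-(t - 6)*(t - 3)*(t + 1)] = -3*t^2 + 16*t - 9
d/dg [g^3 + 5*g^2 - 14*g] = 3*g^2 + 10*g - 14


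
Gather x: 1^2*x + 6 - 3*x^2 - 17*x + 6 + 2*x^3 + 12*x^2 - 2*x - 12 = 2*x^3 + 9*x^2 - 18*x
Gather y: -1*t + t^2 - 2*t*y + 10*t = t^2 - 2*t*y + 9*t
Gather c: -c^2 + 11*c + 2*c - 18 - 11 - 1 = -c^2 + 13*c - 30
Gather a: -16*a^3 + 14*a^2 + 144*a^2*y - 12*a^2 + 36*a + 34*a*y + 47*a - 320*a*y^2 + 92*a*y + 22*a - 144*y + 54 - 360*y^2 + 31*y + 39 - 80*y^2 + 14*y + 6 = -16*a^3 + a^2*(144*y + 2) + a*(-320*y^2 + 126*y + 105) - 440*y^2 - 99*y + 99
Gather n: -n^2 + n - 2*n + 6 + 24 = -n^2 - n + 30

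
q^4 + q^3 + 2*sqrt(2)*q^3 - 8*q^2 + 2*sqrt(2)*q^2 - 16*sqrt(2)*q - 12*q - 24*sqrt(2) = (q - 3)*(q + 2)^2*(q + 2*sqrt(2))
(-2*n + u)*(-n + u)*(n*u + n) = 2*n^3*u + 2*n^3 - 3*n^2*u^2 - 3*n^2*u + n*u^3 + n*u^2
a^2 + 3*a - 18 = (a - 3)*(a + 6)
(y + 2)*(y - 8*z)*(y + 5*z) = y^3 - 3*y^2*z + 2*y^2 - 40*y*z^2 - 6*y*z - 80*z^2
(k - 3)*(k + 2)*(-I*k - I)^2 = -k^4 - k^3 + 7*k^2 + 13*k + 6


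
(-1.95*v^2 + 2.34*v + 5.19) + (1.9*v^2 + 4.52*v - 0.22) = -0.05*v^2 + 6.86*v + 4.97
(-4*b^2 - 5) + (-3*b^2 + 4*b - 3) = -7*b^2 + 4*b - 8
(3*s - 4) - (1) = 3*s - 5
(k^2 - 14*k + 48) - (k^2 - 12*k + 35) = 13 - 2*k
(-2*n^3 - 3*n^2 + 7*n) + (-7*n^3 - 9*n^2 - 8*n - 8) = -9*n^3 - 12*n^2 - n - 8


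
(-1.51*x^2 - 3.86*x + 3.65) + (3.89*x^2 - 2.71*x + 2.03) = 2.38*x^2 - 6.57*x + 5.68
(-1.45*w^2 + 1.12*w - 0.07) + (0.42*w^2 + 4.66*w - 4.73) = -1.03*w^2 + 5.78*w - 4.8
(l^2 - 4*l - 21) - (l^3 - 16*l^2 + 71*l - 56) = -l^3 + 17*l^2 - 75*l + 35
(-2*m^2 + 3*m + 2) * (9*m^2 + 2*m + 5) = -18*m^4 + 23*m^3 + 14*m^2 + 19*m + 10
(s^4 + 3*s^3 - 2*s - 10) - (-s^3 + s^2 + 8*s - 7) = s^4 + 4*s^3 - s^2 - 10*s - 3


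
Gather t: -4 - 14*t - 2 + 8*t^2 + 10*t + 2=8*t^2 - 4*t - 4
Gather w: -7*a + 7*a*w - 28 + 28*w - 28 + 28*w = -7*a + w*(7*a + 56) - 56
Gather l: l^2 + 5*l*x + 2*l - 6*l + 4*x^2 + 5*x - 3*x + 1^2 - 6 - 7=l^2 + l*(5*x - 4) + 4*x^2 + 2*x - 12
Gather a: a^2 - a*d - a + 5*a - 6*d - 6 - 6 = a^2 + a*(4 - d) - 6*d - 12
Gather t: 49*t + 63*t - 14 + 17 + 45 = 112*t + 48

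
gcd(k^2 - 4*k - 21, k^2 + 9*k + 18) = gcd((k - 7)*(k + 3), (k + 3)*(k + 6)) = k + 3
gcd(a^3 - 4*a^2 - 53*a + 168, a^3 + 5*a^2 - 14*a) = a + 7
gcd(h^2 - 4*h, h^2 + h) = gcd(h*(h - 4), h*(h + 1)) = h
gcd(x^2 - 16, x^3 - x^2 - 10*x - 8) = x - 4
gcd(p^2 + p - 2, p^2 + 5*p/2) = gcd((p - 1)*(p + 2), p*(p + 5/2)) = 1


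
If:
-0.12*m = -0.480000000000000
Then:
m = 4.00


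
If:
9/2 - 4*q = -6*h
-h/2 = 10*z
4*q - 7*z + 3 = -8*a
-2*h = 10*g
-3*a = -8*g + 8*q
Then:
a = -897/1795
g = 198/1795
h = -198/359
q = 855/2872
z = 99/3590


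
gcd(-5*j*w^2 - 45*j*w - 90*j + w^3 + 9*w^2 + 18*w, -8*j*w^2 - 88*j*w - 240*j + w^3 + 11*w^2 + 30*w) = w + 6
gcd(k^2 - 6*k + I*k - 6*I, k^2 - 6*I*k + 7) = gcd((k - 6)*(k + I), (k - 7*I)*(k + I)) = k + I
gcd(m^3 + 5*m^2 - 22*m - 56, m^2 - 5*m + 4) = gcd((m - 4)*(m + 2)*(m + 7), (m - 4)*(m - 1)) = m - 4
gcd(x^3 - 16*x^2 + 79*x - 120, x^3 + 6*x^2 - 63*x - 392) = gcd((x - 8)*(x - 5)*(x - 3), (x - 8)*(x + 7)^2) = x - 8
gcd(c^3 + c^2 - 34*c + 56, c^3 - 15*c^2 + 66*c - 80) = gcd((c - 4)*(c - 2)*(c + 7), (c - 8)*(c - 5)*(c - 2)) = c - 2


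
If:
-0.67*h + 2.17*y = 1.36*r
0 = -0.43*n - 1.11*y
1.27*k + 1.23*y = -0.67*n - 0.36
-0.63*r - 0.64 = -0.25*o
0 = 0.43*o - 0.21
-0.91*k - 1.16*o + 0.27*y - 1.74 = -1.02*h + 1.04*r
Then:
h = 1.16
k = -0.35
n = 0.41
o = 0.49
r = -0.82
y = -0.16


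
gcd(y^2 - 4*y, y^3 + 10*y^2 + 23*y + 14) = 1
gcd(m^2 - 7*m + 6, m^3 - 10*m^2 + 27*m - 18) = m^2 - 7*m + 6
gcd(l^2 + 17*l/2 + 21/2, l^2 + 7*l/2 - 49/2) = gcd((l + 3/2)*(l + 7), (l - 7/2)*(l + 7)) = l + 7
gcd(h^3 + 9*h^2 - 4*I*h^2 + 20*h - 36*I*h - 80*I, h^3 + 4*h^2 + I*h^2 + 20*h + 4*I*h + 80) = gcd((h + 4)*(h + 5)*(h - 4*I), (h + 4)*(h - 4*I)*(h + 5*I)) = h^2 + h*(4 - 4*I) - 16*I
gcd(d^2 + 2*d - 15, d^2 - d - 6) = d - 3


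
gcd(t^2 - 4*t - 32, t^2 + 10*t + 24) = t + 4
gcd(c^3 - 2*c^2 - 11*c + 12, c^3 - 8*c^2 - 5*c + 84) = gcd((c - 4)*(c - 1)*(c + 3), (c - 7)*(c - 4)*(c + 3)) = c^2 - c - 12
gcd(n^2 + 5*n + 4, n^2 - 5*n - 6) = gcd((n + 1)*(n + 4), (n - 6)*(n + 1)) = n + 1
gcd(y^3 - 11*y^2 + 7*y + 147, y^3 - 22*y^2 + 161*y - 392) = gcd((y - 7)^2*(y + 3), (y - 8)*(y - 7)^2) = y^2 - 14*y + 49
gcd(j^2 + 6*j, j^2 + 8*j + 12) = j + 6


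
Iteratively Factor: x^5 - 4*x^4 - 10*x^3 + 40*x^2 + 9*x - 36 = (x - 1)*(x^4 - 3*x^3 - 13*x^2 + 27*x + 36) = (x - 1)*(x + 3)*(x^3 - 6*x^2 + 5*x + 12) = (x - 4)*(x - 1)*(x + 3)*(x^2 - 2*x - 3) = (x - 4)*(x - 1)*(x + 1)*(x + 3)*(x - 3)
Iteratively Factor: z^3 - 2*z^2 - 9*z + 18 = (z - 3)*(z^2 + z - 6) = (z - 3)*(z + 3)*(z - 2)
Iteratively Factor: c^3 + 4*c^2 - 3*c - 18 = (c + 3)*(c^2 + c - 6) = (c - 2)*(c + 3)*(c + 3)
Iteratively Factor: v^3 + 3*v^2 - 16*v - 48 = (v + 4)*(v^2 - v - 12) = (v + 3)*(v + 4)*(v - 4)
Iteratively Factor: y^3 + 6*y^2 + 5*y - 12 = (y + 3)*(y^2 + 3*y - 4) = (y - 1)*(y + 3)*(y + 4)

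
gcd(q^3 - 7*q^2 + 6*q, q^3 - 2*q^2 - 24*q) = q^2 - 6*q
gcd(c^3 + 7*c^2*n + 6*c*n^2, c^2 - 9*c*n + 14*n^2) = 1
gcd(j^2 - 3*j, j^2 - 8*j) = j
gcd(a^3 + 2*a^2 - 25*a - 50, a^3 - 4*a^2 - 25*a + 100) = a^2 - 25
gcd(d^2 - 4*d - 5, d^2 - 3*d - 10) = d - 5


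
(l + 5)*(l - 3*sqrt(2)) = l^2 - 3*sqrt(2)*l + 5*l - 15*sqrt(2)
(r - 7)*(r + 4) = r^2 - 3*r - 28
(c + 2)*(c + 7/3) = c^2 + 13*c/3 + 14/3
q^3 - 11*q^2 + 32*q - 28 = (q - 7)*(q - 2)^2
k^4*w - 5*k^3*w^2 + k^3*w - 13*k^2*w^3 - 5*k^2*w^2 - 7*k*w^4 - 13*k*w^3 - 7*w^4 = (k - 7*w)*(k + w)^2*(k*w + w)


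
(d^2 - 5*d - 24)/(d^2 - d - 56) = (d + 3)/(d + 7)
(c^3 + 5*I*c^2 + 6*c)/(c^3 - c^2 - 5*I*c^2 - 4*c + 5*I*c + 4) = c*(c + 6*I)/(c^2 - c*(1 + 4*I) + 4*I)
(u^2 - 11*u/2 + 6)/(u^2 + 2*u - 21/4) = 2*(u - 4)/(2*u + 7)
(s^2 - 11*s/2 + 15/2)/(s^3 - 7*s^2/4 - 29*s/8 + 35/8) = 4*(s - 3)/(4*s^2 + 3*s - 7)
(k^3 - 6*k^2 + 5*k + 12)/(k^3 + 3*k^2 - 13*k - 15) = (k - 4)/(k + 5)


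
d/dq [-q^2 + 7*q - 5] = 7 - 2*q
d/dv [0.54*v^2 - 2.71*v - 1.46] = 1.08*v - 2.71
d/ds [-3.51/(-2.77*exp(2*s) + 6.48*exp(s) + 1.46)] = (22.7448 - 19.4454*exp(s))*exp(s)/(-2.77*exp(2*s) + 6.48*exp(s) + 1.46)^2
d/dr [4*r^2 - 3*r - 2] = 8*r - 3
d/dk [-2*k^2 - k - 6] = -4*k - 1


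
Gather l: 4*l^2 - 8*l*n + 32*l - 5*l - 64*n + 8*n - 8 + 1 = 4*l^2 + l*(27 - 8*n) - 56*n - 7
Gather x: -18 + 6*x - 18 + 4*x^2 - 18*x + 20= 4*x^2 - 12*x - 16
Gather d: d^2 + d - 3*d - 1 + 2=d^2 - 2*d + 1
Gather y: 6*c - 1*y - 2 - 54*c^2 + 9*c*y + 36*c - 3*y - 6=-54*c^2 + 42*c + y*(9*c - 4) - 8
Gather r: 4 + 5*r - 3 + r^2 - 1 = r^2 + 5*r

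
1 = 1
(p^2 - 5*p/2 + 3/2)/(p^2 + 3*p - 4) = (p - 3/2)/(p + 4)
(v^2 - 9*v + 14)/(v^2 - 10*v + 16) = (v - 7)/(v - 8)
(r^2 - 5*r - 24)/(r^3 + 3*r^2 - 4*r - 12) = (r - 8)/(r^2 - 4)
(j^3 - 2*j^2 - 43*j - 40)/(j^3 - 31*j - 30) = (j - 8)/(j - 6)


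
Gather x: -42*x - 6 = -42*x - 6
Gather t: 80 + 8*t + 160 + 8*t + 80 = 16*t + 320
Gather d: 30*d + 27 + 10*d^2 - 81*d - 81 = 10*d^2 - 51*d - 54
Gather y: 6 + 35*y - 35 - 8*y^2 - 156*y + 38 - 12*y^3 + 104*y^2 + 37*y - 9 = -12*y^3 + 96*y^2 - 84*y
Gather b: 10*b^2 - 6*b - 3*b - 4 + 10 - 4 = 10*b^2 - 9*b + 2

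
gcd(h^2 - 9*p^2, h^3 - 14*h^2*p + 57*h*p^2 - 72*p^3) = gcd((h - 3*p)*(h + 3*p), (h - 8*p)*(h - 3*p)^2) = -h + 3*p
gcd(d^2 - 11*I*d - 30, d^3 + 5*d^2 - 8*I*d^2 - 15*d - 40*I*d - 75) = d - 5*I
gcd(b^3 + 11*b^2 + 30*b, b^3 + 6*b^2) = b^2 + 6*b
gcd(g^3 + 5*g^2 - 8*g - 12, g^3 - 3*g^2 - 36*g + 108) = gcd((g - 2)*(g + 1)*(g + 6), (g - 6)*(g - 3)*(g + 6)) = g + 6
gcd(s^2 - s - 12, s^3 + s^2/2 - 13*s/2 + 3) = s + 3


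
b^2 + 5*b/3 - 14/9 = (b - 2/3)*(b + 7/3)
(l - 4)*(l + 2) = l^2 - 2*l - 8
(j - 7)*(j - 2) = j^2 - 9*j + 14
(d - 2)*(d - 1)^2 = d^3 - 4*d^2 + 5*d - 2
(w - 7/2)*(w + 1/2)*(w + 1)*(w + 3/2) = w^4 - w^3/2 - 31*w^2/4 - 71*w/8 - 21/8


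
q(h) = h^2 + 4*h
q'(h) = 2*h + 4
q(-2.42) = -3.82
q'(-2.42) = -0.84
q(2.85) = 19.52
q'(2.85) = 9.70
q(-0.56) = -1.93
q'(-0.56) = 2.88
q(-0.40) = -1.44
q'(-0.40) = 3.20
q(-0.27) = -1.01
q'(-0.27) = 3.46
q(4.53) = 38.64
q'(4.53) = 13.06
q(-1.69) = -3.90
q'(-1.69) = 0.62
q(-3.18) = -2.61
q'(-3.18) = -2.36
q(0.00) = 0.00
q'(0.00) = 4.00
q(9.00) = 117.00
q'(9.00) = 22.00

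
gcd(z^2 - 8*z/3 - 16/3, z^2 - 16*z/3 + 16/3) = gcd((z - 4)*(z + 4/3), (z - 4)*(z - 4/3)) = z - 4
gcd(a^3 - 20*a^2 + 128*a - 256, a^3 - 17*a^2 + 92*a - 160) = a^2 - 12*a + 32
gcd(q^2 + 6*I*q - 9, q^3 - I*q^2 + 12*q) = q + 3*I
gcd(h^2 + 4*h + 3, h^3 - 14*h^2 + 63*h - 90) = 1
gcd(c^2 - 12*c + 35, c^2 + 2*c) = 1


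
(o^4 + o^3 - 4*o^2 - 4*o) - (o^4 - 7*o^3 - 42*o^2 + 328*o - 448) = 8*o^3 + 38*o^2 - 332*o + 448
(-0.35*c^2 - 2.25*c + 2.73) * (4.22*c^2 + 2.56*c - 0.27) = -1.477*c^4 - 10.391*c^3 + 5.8551*c^2 + 7.5963*c - 0.7371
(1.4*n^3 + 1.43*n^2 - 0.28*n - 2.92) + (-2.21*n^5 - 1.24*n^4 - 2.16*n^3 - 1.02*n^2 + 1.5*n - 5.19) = -2.21*n^5 - 1.24*n^4 - 0.76*n^3 + 0.41*n^2 + 1.22*n - 8.11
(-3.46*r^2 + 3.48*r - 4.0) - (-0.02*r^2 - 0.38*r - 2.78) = -3.44*r^2 + 3.86*r - 1.22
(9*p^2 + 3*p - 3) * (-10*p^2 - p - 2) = -90*p^4 - 39*p^3 + 9*p^2 - 3*p + 6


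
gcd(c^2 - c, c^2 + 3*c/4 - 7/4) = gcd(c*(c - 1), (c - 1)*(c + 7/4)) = c - 1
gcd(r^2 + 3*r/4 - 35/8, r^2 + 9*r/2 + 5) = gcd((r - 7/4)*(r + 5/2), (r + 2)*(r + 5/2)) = r + 5/2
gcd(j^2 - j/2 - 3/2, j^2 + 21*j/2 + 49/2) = 1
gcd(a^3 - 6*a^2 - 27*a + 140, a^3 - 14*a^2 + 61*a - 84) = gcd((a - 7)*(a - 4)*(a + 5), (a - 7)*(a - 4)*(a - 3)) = a^2 - 11*a + 28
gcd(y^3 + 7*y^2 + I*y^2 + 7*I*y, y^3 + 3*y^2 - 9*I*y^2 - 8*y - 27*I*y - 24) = 1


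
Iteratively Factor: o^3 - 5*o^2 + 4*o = (o - 1)*(o^2 - 4*o) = o*(o - 1)*(o - 4)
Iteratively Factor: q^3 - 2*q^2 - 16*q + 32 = (q + 4)*(q^2 - 6*q + 8) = (q - 2)*(q + 4)*(q - 4)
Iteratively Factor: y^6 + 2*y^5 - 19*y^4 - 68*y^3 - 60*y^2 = (y)*(y^5 + 2*y^4 - 19*y^3 - 68*y^2 - 60*y) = y*(y + 2)*(y^4 - 19*y^2 - 30*y) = y*(y + 2)*(y + 3)*(y^3 - 3*y^2 - 10*y) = y*(y + 2)^2*(y + 3)*(y^2 - 5*y) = y^2*(y + 2)^2*(y + 3)*(y - 5)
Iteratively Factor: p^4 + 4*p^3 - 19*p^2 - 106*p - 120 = (p + 3)*(p^3 + p^2 - 22*p - 40) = (p + 3)*(p + 4)*(p^2 - 3*p - 10) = (p - 5)*(p + 3)*(p + 4)*(p + 2)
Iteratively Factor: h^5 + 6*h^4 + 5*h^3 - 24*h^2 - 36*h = (h - 2)*(h^4 + 8*h^3 + 21*h^2 + 18*h) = (h - 2)*(h + 2)*(h^3 + 6*h^2 + 9*h) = h*(h - 2)*(h + 2)*(h^2 + 6*h + 9) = h*(h - 2)*(h + 2)*(h + 3)*(h + 3)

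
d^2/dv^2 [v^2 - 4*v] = 2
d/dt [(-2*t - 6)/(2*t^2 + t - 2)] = 2*(-2*t^2 - t + (t + 3)*(4*t + 1) + 2)/(2*t^2 + t - 2)^2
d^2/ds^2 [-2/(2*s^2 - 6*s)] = 2*(s*(s - 3) - (2*s - 3)^2)/(s^3*(s - 3)^3)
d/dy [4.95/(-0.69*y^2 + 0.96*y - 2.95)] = (6.831*y - 4.752)/(0.69*y^2 - 0.96*y + 2.95)^2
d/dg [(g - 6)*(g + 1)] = 2*g - 5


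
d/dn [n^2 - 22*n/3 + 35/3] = 2*n - 22/3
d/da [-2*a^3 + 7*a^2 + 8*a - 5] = -6*a^2 + 14*a + 8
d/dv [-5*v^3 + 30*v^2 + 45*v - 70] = -15*v^2 + 60*v + 45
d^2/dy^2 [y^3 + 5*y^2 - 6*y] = 6*y + 10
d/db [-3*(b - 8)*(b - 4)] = 36 - 6*b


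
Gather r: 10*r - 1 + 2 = 10*r + 1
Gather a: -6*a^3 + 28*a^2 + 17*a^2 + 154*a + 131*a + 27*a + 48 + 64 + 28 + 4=-6*a^3 + 45*a^2 + 312*a + 144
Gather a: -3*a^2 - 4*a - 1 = -3*a^2 - 4*a - 1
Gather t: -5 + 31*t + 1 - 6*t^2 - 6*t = -6*t^2 + 25*t - 4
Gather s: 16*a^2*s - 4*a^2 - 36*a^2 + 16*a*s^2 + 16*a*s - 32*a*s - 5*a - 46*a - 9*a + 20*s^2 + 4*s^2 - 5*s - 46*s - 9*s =-40*a^2 - 60*a + s^2*(16*a + 24) + s*(16*a^2 - 16*a - 60)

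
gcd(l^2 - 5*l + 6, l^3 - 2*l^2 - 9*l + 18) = l^2 - 5*l + 6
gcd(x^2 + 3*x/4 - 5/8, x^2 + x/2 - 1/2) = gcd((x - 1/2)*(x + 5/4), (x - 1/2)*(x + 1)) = x - 1/2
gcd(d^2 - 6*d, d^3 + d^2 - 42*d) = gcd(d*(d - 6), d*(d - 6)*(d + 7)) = d^2 - 6*d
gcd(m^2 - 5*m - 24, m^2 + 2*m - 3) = m + 3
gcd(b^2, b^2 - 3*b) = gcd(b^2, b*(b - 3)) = b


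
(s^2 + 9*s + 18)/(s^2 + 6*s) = (s + 3)/s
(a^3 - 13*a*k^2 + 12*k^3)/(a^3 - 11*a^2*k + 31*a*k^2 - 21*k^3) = (a + 4*k)/(a - 7*k)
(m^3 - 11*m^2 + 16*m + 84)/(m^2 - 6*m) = m - 5 - 14/m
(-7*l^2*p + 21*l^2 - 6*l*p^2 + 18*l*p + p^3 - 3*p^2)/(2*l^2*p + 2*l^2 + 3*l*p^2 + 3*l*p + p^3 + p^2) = (-7*l*p + 21*l + p^2 - 3*p)/(2*l*p + 2*l + p^2 + p)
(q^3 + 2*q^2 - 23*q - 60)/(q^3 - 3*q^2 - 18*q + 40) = (q + 3)/(q - 2)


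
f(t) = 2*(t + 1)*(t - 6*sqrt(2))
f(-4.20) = 81.19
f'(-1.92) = -22.65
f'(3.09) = -2.61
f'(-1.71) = -21.81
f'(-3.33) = -28.29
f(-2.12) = 23.76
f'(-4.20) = -31.77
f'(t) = 4*t - 12*sqrt(2) + 2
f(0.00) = -16.97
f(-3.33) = 55.06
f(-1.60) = 12.10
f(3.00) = -43.88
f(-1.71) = 14.48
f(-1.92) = 19.15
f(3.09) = -44.13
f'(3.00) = -2.97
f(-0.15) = -14.68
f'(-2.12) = -23.45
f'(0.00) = -14.97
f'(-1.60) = -21.37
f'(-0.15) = -15.57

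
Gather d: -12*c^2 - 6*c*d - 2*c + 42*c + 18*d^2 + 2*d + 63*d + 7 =-12*c^2 + 40*c + 18*d^2 + d*(65 - 6*c) + 7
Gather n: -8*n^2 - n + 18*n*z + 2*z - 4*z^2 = -8*n^2 + n*(18*z - 1) - 4*z^2 + 2*z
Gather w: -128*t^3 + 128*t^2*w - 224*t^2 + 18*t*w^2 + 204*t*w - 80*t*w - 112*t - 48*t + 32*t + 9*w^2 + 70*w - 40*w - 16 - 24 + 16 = -128*t^3 - 224*t^2 - 128*t + w^2*(18*t + 9) + w*(128*t^2 + 124*t + 30) - 24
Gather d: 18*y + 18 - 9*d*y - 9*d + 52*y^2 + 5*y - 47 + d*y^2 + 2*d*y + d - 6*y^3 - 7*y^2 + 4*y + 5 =d*(y^2 - 7*y - 8) - 6*y^3 + 45*y^2 + 27*y - 24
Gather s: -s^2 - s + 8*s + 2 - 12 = -s^2 + 7*s - 10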